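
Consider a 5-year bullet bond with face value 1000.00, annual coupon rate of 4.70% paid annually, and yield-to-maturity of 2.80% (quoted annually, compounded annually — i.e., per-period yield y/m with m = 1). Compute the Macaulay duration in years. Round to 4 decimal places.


Coupon per period c = face * coupon_rate / m = 47.000000
Periods per year m = 1; per-period yield y/m = 0.028000
Number of cashflows N = 5
Cashflows (t years, CF_t, discount factor 1/(1+y/m)^(m*t), PV):
  t = 1.0000: CF_t = 47.000000, DF = 0.972763, PV = 45.719844
  t = 2.0000: CF_t = 47.000000, DF = 0.946267, PV = 44.474557
  t = 3.0000: CF_t = 47.000000, DF = 0.920493, PV = 43.263188
  t = 4.0000: CF_t = 47.000000, DF = 0.895422, PV = 42.084813
  t = 5.0000: CF_t = 1047.000000, DF = 0.871033, PV = 911.971168
Price P = sum_t PV_t = 1087.513570
Macaulay numerator sum_t t * PV_t:
  t * PV_t at t = 1.0000: 45.719844
  t * PV_t at t = 2.0000: 88.949114
  t * PV_t at t = 3.0000: 129.789563
  t * PV_t at t = 4.0000: 168.339251
  t * PV_t at t = 5.0000: 4559.855841
Macaulay duration D = (sum_t t * PV_t) / P = 4992.653612 / 1087.513570 = 4.590889

Answer: Macaulay duration = 4.5909 years


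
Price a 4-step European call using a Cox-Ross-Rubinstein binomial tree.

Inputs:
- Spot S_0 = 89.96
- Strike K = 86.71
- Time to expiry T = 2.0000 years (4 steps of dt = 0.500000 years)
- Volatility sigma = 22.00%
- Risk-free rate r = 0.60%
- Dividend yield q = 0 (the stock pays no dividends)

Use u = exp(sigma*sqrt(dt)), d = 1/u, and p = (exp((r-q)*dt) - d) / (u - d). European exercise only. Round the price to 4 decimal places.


dt = T/N = 0.500000
u = exp(sigma*sqrt(dt)) = 1.168316; d = 1/u = 0.855933
p = (exp((r-q)*dt) - d) / (u - d) = 0.470805
Discount per step: exp(-r*dt) = 0.997004
Stock lattice S(k, i) with i counting down-moves:
  k=0: S(0,0) = 89.9600
  k=1: S(1,0) = 105.1017; S(1,1) = 76.9997
  k=2: S(2,0) = 122.7920; S(2,1) = 89.9600; S(2,2) = 65.9066
  k=3: S(3,0) = 143.4599; S(3,1) = 105.1017; S(3,2) = 76.9997; S(3,3) = 56.4116
  k=4: S(4,0) = 167.6065; S(4,1) = 122.7920; S(4,2) = 89.9600; S(4,3) = 65.9066; S(4,4) = 48.2845
Terminal payoffs V(N, i) = max(S_T - K, 0):
  V(4,0) = 80.896521; V(4,1) = 36.082030; V(4,2) = 3.250000; V(4,3) = 0.000000; V(4,4) = 0.000000
Backward induction: V(k, i) = exp(-r*dt) * [p * V(k+1, i) + (1-p) * V(k+1, i+1)].
  V(3,0) = exp(-r*dt) * [p*80.896521 + (1-p)*36.082030] = 57.009647
  V(3,1) = exp(-r*dt) * [p*36.082030 + (1-p)*3.250000] = 18.651458
  V(3,2) = exp(-r*dt) * [p*3.250000 + (1-p)*0.000000] = 1.525534
  V(3,3) = exp(-r*dt) * [p*0.000000 + (1-p)*0.000000] = 0.000000
  V(2,0) = exp(-r*dt) * [p*57.009647 + (1-p)*18.651458] = 36.600732
  V(2,1) = exp(-r*dt) * [p*18.651458 + (1-p)*1.525534] = 9.559788
  V(2,2) = exp(-r*dt) * [p*1.525534 + (1-p)*0.000000] = 0.716078
  V(1,0) = exp(-r*dt) * [p*36.600732 + (1-p)*9.559788] = 22.224038
  V(1,1) = exp(-r*dt) * [p*9.559788 + (1-p)*0.716078] = 4.865127
  V(0,0) = exp(-r*dt) * [p*22.224038 + (1-p)*4.865127] = 12.998741

Answer: Price = V(0,0) = 12.9987


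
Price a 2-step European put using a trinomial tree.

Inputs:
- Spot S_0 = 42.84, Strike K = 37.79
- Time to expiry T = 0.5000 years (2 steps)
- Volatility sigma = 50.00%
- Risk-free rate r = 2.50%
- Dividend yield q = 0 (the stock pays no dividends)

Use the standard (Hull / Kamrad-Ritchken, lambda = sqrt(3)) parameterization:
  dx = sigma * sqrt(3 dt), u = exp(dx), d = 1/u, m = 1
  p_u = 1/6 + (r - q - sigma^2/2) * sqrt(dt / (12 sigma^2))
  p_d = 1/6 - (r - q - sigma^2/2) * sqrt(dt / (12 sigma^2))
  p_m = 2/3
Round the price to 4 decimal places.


dt = T/N = 0.250000; dx = sigma*sqrt(3*dt) = 0.433013
u = exp(dx) = 1.541896; d = 1/u = 0.648552
p_u = 0.137799, p_m = 0.666667, p_d = 0.195534
Discount per step: exp(-r*dt) = 0.993769
Stock lattice S(k, j) with j the centered position index:
  k=0: S(0,+0) = 42.8400
  k=1: S(1,-1) = 27.7840; S(1,+0) = 42.8400; S(1,+1) = 66.0548
  k=2: S(2,-2) = 18.0194; S(2,-1) = 27.7840; S(2,+0) = 42.8400; S(2,+1) = 66.0548; S(2,+2) = 101.8496
Terminal payoffs V(N, j) = max(K - S_T, 0):
  V(2,-2) = 19.770638; V(2,-1) = 10.006021; V(2,+0) = 0.000000; V(2,+1) = 0.000000; V(2,+2) = 0.000000
Backward induction: V(k, j) = exp(-r*dt) * [p_u * V(k+1, j+1) + p_m * V(k+1, j) + p_d * V(k+1, j-1)]
  V(1,-1) = exp(-r*dt) * [p_u*0.000000 + p_m*10.006021 + p_d*19.770638] = 10.470869
  V(1,+0) = exp(-r*dt) * [p_u*0.000000 + p_m*0.000000 + p_d*10.006021] = 1.944329
  V(1,+1) = exp(-r*dt) * [p_u*0.000000 + p_m*0.000000 + p_d*0.000000] = 0.000000
  V(0,+0) = exp(-r*dt) * [p_u*0.000000 + p_m*1.944329 + p_d*10.470869] = 3.322800

Answer: Price = V(0,0) = 3.3228


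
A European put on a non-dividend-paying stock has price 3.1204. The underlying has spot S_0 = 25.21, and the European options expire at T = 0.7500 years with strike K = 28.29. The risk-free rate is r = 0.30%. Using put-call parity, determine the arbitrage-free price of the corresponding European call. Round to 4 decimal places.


Put-call parity: C - P = S_0 * exp(-qT) - K * exp(-rT).
S_0 * exp(-qT) = 25.2100 * 1.00000000 = 25.21000000
K * exp(-rT) = 28.2900 * 0.99775253 = 28.22641906
C = P + S*exp(-qT) - K*exp(-rT)
C = 3.1204 + 25.21000000 - 28.22641906 = 0.1040

Answer: Call price = 0.1040


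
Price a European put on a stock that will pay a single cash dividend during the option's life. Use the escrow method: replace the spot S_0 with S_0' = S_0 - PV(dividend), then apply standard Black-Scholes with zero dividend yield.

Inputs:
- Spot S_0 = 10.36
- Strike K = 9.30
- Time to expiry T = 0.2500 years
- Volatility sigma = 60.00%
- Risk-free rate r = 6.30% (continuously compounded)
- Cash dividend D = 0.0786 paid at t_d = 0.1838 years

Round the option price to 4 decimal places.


Answer: Price = 0.6800

Derivation:
PV(D) = D * exp(-r * t_d) = 0.0786 * 0.98848738 = 0.07769511
S_0' = S_0 - PV(D) = 10.3600 - 0.07769511 = 10.28230489
d1 = (ln(S_0'/K) + (r + sigma^2/2)*T) / (sigma*sqrt(T)) = 0.53720015
d2 = d1 - sigma*sqrt(T) = 0.23720015
exp(-rT) = 0.98437338
N(-d1) = 0.29556468; N(-d2) = 0.40625076
P = K * exp(-rT) * N(-d2) - S_0' * N(-d1) = 9.3000 * 0.98437338 * 0.40625076 - 10.28230489 * 0.29556468 = 0.6800


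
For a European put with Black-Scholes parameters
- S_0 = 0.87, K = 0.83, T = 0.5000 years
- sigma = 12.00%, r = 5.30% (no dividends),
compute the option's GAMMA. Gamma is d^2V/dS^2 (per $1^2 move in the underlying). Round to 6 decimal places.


d1 = 0.9094278369; d2 = 0.8245750232
phi(d1) = 0.2638253287; exp(-qT) = 1.0000000000; exp(-rT) = 0.9738480438
Gamma = exp(-qT) * phi(d1) / (S * sigma * sqrt(T)) = 1.0000000000 * 0.2638253287 / (0.8700 * 0.1200 * 0.7071067812) = 3.573806

Answer: Gamma = 3.573806


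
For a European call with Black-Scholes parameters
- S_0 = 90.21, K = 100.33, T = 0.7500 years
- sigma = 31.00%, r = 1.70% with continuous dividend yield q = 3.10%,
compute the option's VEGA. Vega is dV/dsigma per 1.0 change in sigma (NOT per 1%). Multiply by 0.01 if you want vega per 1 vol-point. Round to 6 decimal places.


Answer: Vega = 29.102810

Derivation:
d1 = -0.3009185632; d2 = -0.5693864384
phi(d1) = 0.3812825704; exp(-qT) = 0.9770181987; exp(-rT) = 0.9873309369
Vega = S * exp(-qT) * phi(d1) * sqrt(T) = 90.2100 * 0.9770181987 * 0.3812825704 * 0.8660254038 = 29.102810


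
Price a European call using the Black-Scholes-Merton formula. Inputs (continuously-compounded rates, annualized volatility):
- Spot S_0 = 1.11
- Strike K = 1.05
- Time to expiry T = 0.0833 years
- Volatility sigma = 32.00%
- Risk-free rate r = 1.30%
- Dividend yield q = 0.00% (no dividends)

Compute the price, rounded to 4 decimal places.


Answer: Price = 0.0776

Derivation:
d1 = (ln(S/K) + (r - q + 0.5*sigma^2) * T) / (sigma * sqrt(T)) = 0.65958550
d2 = d1 - sigma * sqrt(T) = 0.56722793
exp(-rT) = 0.99891769; exp(-qT) = 1.00000000
C = S_0 * exp(-qT) * N(d1) - K * exp(-rT) * N(d2)
N(d1) = 0.74524007; N(d2) = 0.71472033
C = 1.1100 * 1.00000000 * 0.74524007 - 1.0500 * 0.99891769 * 0.71472033 = 0.0776


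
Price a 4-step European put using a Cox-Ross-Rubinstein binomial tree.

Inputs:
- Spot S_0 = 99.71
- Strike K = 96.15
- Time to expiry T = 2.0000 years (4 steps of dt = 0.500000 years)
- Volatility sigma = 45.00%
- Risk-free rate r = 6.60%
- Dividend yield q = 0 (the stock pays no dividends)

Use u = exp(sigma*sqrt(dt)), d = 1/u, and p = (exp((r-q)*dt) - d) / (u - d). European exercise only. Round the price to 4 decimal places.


Answer: Price = V(0,0) = 15.1432

Derivation:
dt = T/N = 0.500000
u = exp(sigma*sqrt(dt)) = 1.374648; d = 1/u = 0.727459
p = (exp((r-q)*dt) - d) / (u - d) = 0.472955
Discount per step: exp(-r*dt) = 0.967539
Stock lattice S(k, i) with i counting down-moves:
  k=0: S(0,0) = 99.7100
  k=1: S(1,0) = 137.0662; S(1,1) = 72.5349
  k=2: S(2,0) = 188.4178; S(2,1) = 99.7100; S(2,2) = 52.7661
  k=3: S(3,0) = 259.0083; S(3,1) = 137.0662; S(3,2) = 72.5349; S(3,3) = 38.3852
  k=4: S(4,0) = 356.0454; S(4,1) = 188.4178; S(4,2) = 99.7100; S(4,3) = 52.7661; S(4,4) = 27.9236
Terminal payoffs V(N, i) = max(K - S_T, 0):
  V(4,0) = 0.000000; V(4,1) = 0.000000; V(4,2) = 0.000000; V(4,3) = 43.383851; V(4,4) = 68.226357
Backward induction: V(k, i) = exp(-r*dt) * [p * V(k+1, i) + (1-p) * V(k+1, i+1)].
  V(3,0) = exp(-r*dt) * [p*0.000000 + (1-p)*0.000000] = 0.000000
  V(3,1) = exp(-r*dt) * [p*0.000000 + (1-p)*0.000000] = 0.000000
  V(3,2) = exp(-r*dt) * [p*0.000000 + (1-p)*43.383851] = 22.122990
  V(3,3) = exp(-r*dt) * [p*43.383851 + (1-p)*68.226357] = 54.643638
  V(2,0) = exp(-r*dt) * [p*0.000000 + (1-p)*0.000000] = 0.000000
  V(2,1) = exp(-r*dt) * [p*0.000000 + (1-p)*22.122990] = 11.281311
  V(2,2) = exp(-r*dt) * [p*22.122990 + (1-p)*54.643638] = 37.988298
  V(1,0) = exp(-r*dt) * [p*0.000000 + (1-p)*11.281311] = 5.752747
  V(1,1) = exp(-r*dt) * [p*11.281311 + (1-p)*37.988298] = 24.533959
  V(0,0) = exp(-r*dt) * [p*5.752747 + (1-p)*24.533959] = 15.143222


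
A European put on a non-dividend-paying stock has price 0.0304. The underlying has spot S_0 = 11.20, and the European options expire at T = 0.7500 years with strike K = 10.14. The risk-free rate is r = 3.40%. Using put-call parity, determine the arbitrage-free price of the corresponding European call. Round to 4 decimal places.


Answer: Call price = 1.3457

Derivation:
Put-call parity: C - P = S_0 * exp(-qT) - K * exp(-rT).
S_0 * exp(-qT) = 11.2000 * 1.00000000 = 11.20000000
K * exp(-rT) = 10.1400 * 0.97482238 = 9.88469892
C = P + S*exp(-qT) - K*exp(-rT)
C = 0.0304 + 11.20000000 - 9.88469892 = 1.3457


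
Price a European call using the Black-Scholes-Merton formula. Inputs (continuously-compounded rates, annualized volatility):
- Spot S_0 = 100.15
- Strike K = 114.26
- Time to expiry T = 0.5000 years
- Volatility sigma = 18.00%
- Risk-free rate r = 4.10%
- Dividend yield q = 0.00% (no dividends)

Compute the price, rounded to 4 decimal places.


Answer: Price = 1.4161

Derivation:
d1 = (ln(S/K) + (r - q + 0.5*sigma^2) * T) / (sigma * sqrt(T)) = -0.81087463
d2 = d1 - sigma * sqrt(T) = -0.93815385
exp(-rT) = 0.97970870; exp(-qT) = 1.00000000
C = S_0 * exp(-qT) * N(d1) - K * exp(-rT) * N(d2)
N(d1) = 0.20871883; N(d2) = 0.17408267
C = 100.1500 * 1.00000000 * 0.20871883 - 114.2600 * 0.97970870 * 0.17408267 = 1.4161


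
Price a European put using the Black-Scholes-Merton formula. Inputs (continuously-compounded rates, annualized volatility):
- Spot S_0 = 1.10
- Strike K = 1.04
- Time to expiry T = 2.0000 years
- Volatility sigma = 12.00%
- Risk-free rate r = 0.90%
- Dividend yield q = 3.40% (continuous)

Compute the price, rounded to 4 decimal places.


Answer: Price = 0.0662

Derivation:
d1 = (ln(S/K) + (r - q + 0.5*sigma^2) * T) / (sigma * sqrt(T)) = 0.12073534
d2 = d1 - sigma * sqrt(T) = -0.04897029
exp(-rT) = 0.98216103; exp(-qT) = 0.93426047
P = K * exp(-rT) * N(-d2) - S_0 * exp(-qT) * N(-d1)
N(-d1) = 0.45195033; N(-d2) = 0.51952851
P = 1.0400 * 0.98216103 * 0.51952851 - 1.1000 * 0.93426047 * 0.45195033 = 0.0662


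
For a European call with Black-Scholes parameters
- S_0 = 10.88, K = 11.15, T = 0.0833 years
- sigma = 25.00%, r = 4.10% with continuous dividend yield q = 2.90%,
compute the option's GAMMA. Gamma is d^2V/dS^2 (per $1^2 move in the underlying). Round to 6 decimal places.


Answer: Gamma = 0.486107

Derivation:
d1 = -0.2898027898; d2 = -0.3619571383
phi(d1) = 0.3825364402; exp(-qT) = 0.9975872155; exp(-rT) = 0.9965905255
Gamma = exp(-qT) * phi(d1) / (S * sigma * sqrt(T)) = 0.9975872155 * 0.3825364402 / (10.8800 * 0.2500 * 0.2886173938) = 0.486107


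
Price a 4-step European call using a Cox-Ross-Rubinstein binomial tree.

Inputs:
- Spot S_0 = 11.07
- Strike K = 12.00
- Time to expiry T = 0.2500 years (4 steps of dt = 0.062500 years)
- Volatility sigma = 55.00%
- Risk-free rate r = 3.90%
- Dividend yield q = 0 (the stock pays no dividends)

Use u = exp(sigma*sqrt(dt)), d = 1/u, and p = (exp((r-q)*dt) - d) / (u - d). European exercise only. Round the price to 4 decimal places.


dt = T/N = 0.062500
u = exp(sigma*sqrt(dt)) = 1.147402; d = 1/u = 0.871534
p = (exp((r-q)*dt) - d) / (u - d) = 0.474526
Discount per step: exp(-r*dt) = 0.997565
Stock lattice S(k, i) with i counting down-moves:
  k=0: S(0,0) = 11.0700
  k=1: S(1,0) = 12.7017; S(1,1) = 9.6479
  k=2: S(2,0) = 14.5740; S(2,1) = 11.0700; S(2,2) = 8.4085
  k=3: S(3,0) = 16.7222; S(3,1) = 12.7017; S(3,2) = 9.6479; S(3,3) = 7.3283
  k=4: S(4,0) = 19.1871; S(4,1) = 14.5740; S(4,2) = 11.0700; S(4,3) = 8.4085; S(4,4) = 6.3868
Terminal payoffs V(N, i) = max(S_T - K, 0):
  V(4,0) = 7.187111; V(4,1) = 2.573995; V(4,2) = 0.000000; V(4,3) = 0.000000; V(4,4) = 0.000000
Backward induction: V(k, i) = exp(-r*dt) * [p * V(k+1, i) + (1-p) * V(k+1, i+1)].
  V(3,0) = exp(-r*dt) * [p*7.187111 + (1-p)*2.573995] = 4.751441
  V(3,1) = exp(-r*dt) * [p*2.573995 + (1-p)*0.000000] = 1.218453
  V(3,2) = exp(-r*dt) * [p*0.000000 + (1-p)*0.000000] = 0.000000
  V(3,3) = exp(-r*dt) * [p*0.000000 + (1-p)*0.000000] = 0.000000
  V(2,0) = exp(-r*dt) * [p*4.751441 + (1-p)*1.218453] = 2.887898
  V(2,1) = exp(-r*dt) * [p*1.218453 + (1-p)*0.000000] = 0.576779
  V(2,2) = exp(-r*dt) * [p*0.000000 + (1-p)*0.000000] = 0.000000
  V(1,0) = exp(-r*dt) * [p*2.887898 + (1-p)*0.576779] = 1.669390
  V(1,1) = exp(-r*dt) * [p*0.576779 + (1-p)*0.000000] = 0.273030
  V(0,0) = exp(-r*dt) * [p*1.669390 + (1-p)*0.273030] = 0.933361

Answer: Price = V(0,0) = 0.9334


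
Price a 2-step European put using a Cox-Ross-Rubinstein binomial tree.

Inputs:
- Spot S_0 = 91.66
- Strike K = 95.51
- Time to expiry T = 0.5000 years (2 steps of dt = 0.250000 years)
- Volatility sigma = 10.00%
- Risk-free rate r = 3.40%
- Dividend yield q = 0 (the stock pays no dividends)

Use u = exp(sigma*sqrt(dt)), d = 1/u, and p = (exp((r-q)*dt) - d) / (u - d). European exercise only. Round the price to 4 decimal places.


dt = T/N = 0.250000
u = exp(sigma*sqrt(dt)) = 1.051271; d = 1/u = 0.951229
p = (exp((r-q)*dt) - d) / (u - d) = 0.572829
Discount per step: exp(-r*dt) = 0.991536
Stock lattice S(k, i) with i counting down-moves:
  k=0: S(0,0) = 91.6600
  k=1: S(1,0) = 96.3595; S(1,1) = 87.1897
  k=2: S(2,0) = 101.3000; S(2,1) = 91.6600; S(2,2) = 82.9374
Terminal payoffs V(N, i) = max(K - S_T, 0):
  V(2,0) = 0.000000; V(2,1) = 3.850000; V(2,2) = 12.572602
Backward induction: V(k, i) = exp(-r*dt) * [p * V(k+1, i) + (1-p) * V(k+1, i+1)].
  V(1,0) = exp(-r*dt) * [p*0.000000 + (1-p)*3.850000] = 1.630687
  V(1,1) = exp(-r*dt) * [p*3.850000 + (1-p)*12.572602] = 7.511916
  V(0,0) = exp(-r*dt) * [p*1.630687 + (1-p)*7.511916] = 4.107910

Answer: Price = V(0,0) = 4.1079


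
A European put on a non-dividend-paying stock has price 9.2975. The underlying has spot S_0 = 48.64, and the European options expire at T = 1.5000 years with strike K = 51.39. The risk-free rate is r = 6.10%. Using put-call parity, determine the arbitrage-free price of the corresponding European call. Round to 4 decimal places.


Put-call parity: C - P = S_0 * exp(-qT) - K * exp(-rT).
S_0 * exp(-qT) = 48.6400 * 1.00000000 = 48.64000000
K * exp(-rT) = 51.3900 * 0.91256132 = 46.89652604
C = P + S*exp(-qT) - K*exp(-rT)
C = 9.2975 + 48.64000000 - 46.89652604 = 11.0410

Answer: Call price = 11.0410


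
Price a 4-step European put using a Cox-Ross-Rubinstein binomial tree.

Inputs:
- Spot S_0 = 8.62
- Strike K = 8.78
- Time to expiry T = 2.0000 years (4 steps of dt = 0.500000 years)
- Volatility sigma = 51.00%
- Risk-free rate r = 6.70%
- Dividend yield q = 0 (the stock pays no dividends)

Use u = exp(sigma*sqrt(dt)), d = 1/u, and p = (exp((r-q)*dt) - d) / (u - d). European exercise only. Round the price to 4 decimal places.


dt = T/N = 0.500000
u = exp(sigma*sqrt(dt)) = 1.434225; d = 1/u = 0.697241
p = (exp((r-q)*dt) - d) / (u - d) = 0.457034
Discount per step: exp(-r*dt) = 0.967055
Stock lattice S(k, i) with i counting down-moves:
  k=0: S(0,0) = 8.6200
  k=1: S(1,0) = 12.3630; S(1,1) = 6.0102
  k=2: S(2,0) = 17.7313; S(2,1) = 8.6200; S(2,2) = 4.1906
  k=3: S(3,0) = 25.4307; S(3,1) = 12.3630; S(3,2) = 6.0102; S(3,3) = 2.9218
  k=4: S(4,0) = 36.4734; S(4,1) = 17.7313; S(4,2) = 8.6200; S(4,3) = 4.1906; S(4,4) = 2.0372
Terminal payoffs V(N, i) = max(K - S_T, 0):
  V(4,0) = 0.000000; V(4,1) = 0.000000; V(4,2) = 0.160000; V(4,3) = 4.589432; V(4,4) = 6.742778
Backward induction: V(k, i) = exp(-r*dt) * [p * V(k+1, i) + (1-p) * V(k+1, i+1)].
  V(3,0) = exp(-r*dt) * [p*0.000000 + (1-p)*0.000000] = 0.000000
  V(3,1) = exp(-r*dt) * [p*0.000000 + (1-p)*0.160000] = 0.084012
  V(3,2) = exp(-r*dt) * [p*0.160000 + (1-p)*4.589432] = 2.480526
  V(3,3) = exp(-r*dt) * [p*4.589432 + (1-p)*6.742778] = 5.568908
  V(2,0) = exp(-r*dt) * [p*0.000000 + (1-p)*0.084012] = 0.044113
  V(2,1) = exp(-r*dt) * [p*0.084012 + (1-p)*2.480526] = 1.339602
  V(2,2) = exp(-r*dt) * [p*2.480526 + (1-p)*5.568908] = 4.020446
  V(1,0) = exp(-r*dt) * [p*0.044113 + (1-p)*1.339602] = 0.722892
  V(1,1) = exp(-r*dt) * [p*1.339602 + (1-p)*4.020446] = 2.703121
  V(0,0) = exp(-r*dt) * [p*0.722892 + (1-p)*2.703121] = 1.738851

Answer: Price = V(0,0) = 1.7389


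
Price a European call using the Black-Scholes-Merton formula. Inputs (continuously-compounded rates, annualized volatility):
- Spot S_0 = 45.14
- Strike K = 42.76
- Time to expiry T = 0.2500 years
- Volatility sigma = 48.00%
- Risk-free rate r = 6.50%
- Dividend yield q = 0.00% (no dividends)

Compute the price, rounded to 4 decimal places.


d1 = (ln(S/K) + (r - q + 0.5*sigma^2) * T) / (sigma * sqrt(T)) = 0.41339869
d2 = d1 - sigma * sqrt(T) = 0.17339869
exp(-rT) = 0.98388132; exp(-qT) = 1.00000000
C = S_0 * exp(-qT) * N(d1) - K * exp(-rT) * N(d2)
N(d1) = 0.66034273; N(d2) = 0.56883097
C = 45.1400 * 1.00000000 * 0.66034273 - 42.7600 * 0.98388132 * 0.56883097 = 5.8767

Answer: Price = 5.8767


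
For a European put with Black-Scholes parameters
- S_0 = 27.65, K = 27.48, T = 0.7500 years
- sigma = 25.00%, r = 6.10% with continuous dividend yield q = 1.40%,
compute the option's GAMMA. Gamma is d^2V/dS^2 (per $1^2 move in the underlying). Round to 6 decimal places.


d1 = 0.2995513080; d2 = 0.0830449570
phi(d1) = 0.3814391182; exp(-qT) = 0.9895549326; exp(-rT) = 0.9552807525
Gamma = exp(-qT) * phi(d1) / (S * sigma * sqrt(T)) = 0.9895549326 * 0.3814391182 / (27.6500 * 0.2500 * 0.8660254038) = 0.063052

Answer: Gamma = 0.063052


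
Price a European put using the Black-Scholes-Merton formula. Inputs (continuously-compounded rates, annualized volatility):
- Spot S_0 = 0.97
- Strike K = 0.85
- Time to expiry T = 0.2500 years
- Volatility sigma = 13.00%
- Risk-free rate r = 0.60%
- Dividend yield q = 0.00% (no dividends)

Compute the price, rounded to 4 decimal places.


Answer: Price = 0.0004

Derivation:
d1 = (ln(S/K) + (r - q + 0.5*sigma^2) * T) / (sigma * sqrt(T)) = 2.08726495
d2 = d1 - sigma * sqrt(T) = 2.02226495
exp(-rT) = 0.99850112; exp(-qT) = 1.00000000
P = K * exp(-rT) * N(-d2) - S_0 * exp(-qT) * N(-d1)
N(-d1) = 0.01843210; N(-d2) = 0.02157449
P = 0.8500 * 0.99850112 * 0.02157449 - 0.9700 * 1.00000000 * 0.01843210 = 0.0004


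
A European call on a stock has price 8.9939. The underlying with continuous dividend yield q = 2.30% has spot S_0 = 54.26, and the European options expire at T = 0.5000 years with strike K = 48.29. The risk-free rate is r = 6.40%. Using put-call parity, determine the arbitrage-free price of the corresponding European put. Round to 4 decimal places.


Answer: Put price = 2.1235

Derivation:
Put-call parity: C - P = S_0 * exp(-qT) - K * exp(-rT).
S_0 * exp(-qT) = 54.2600 * 0.98856587 = 53.63958423
K * exp(-rT) = 48.2900 * 0.96850658 = 46.76918285
P = C - S*exp(-qT) + K*exp(-rT)
P = 8.9939 - 53.63958423 + 46.76918285 = 2.1235


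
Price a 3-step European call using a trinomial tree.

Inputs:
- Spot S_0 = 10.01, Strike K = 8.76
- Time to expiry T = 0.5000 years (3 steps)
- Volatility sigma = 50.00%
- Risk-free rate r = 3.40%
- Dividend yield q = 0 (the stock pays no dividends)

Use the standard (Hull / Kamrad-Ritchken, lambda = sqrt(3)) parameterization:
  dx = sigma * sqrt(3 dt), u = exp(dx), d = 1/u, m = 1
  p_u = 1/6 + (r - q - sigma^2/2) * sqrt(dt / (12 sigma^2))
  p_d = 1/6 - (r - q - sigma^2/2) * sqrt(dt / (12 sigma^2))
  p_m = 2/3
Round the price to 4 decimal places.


Answer: Price = V(0,0) = 2.1481

Derivation:
dt = T/N = 0.166667; dx = sigma*sqrt(3*dt) = 0.353553
u = exp(dx) = 1.424119; d = 1/u = 0.702189
p_u = 0.145218, p_m = 0.666667, p_d = 0.188116
Discount per step: exp(-r*dt) = 0.994349
Stock lattice S(k, j) with j the centered position index:
  k=0: S(0,+0) = 10.0100
  k=1: S(1,-1) = 7.0289; S(1,+0) = 10.0100; S(1,+1) = 14.2554
  k=2: S(2,-2) = 4.9356; S(2,-1) = 7.0289; S(2,+0) = 10.0100; S(2,+1) = 14.2554; S(2,+2) = 20.3014
  k=3: S(3,-3) = 3.4657; S(3,-2) = 4.9356; S(3,-1) = 7.0289; S(3,+0) = 10.0100; S(3,+1) = 14.2554; S(3,+2) = 20.3014; S(3,+3) = 28.9117
Terminal payoffs V(N, j) = max(S_T - K, 0):
  V(3,-3) = 0.000000; V(3,-2) = 0.000000; V(3,-1) = 0.000000; V(3,+0) = 1.250000; V(3,+1) = 5.495431; V(3,+2) = 11.541431; V(3,+3) = 20.151654
Backward induction: V(k, j) = exp(-r*dt) * [p_u * V(k+1, j+1) + p_m * V(k+1, j) + p_d * V(k+1, j-1)]
  V(2,-2) = exp(-r*dt) * [p_u*0.000000 + p_m*0.000000 + p_d*0.000000] = 0.000000
  V(2,-1) = exp(-r*dt) * [p_u*1.250000 + p_m*0.000000 + p_d*0.000000] = 0.180496
  V(2,+0) = exp(-r*dt) * [p_u*5.495431 + p_m*1.250000 + p_d*0.000000] = 1.622149
  V(2,+1) = exp(-r*dt) * [p_u*11.541431 + p_m*5.495431 + p_d*1.250000] = 5.543285
  V(2,+2) = exp(-r*dt) * [p_u*20.151654 + p_m*11.541431 + p_d*5.495431] = 11.588587
  V(1,-1) = exp(-r*dt) * [p_u*1.622149 + p_m*0.180496 + p_d*0.000000] = 0.353885
  V(1,+0) = exp(-r*dt) * [p_u*5.543285 + p_m*1.622149 + p_d*0.180496] = 1.909519
  V(1,+1) = exp(-r*dt) * [p_u*11.588587 + p_m*5.543285 + p_d*1.622149] = 5.651428
  V(0,+0) = exp(-r*dt) * [p_u*5.651428 + p_m*1.909519 + p_d*0.353885] = 2.148065


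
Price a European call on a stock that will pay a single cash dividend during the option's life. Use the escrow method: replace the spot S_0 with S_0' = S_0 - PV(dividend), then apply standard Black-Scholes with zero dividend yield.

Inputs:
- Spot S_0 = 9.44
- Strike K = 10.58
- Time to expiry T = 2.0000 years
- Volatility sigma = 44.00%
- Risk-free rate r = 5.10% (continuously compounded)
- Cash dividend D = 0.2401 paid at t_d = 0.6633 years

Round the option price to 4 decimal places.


PV(D) = D * exp(-r * t_d) = 0.2401 * 0.96673748 = 0.23211367
S_0' = S_0 - PV(D) = 9.4400 - 0.23211367 = 9.20788633
d1 = (ln(S_0'/K) + (r + sigma^2/2)*T) / (sigma*sqrt(T)) = 0.25181824
d2 = d1 - sigma*sqrt(T) = -0.37043573
exp(-rT) = 0.90302955
N(d1) = 0.59940922; N(d2) = 0.35552893
C = S_0' * N(d1) - K * exp(-rT) * N(d2) = 9.20788633 * 0.59940922 - 10.5800 * 0.90302955 * 0.35552893 = 2.1225

Answer: Price = 2.1225


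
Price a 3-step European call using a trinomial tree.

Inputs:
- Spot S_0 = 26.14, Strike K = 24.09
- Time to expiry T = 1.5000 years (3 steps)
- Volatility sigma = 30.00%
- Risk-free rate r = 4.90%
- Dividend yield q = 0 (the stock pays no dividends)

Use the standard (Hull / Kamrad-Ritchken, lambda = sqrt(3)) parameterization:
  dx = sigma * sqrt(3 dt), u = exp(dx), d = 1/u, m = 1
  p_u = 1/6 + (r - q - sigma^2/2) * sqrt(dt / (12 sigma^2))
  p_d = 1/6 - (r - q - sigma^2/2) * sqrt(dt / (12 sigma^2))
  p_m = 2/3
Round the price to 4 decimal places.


Answer: Price = V(0,0) = 5.6891

Derivation:
dt = T/N = 0.500000; dx = sigma*sqrt(3*dt) = 0.367423
u = exp(dx) = 1.444009; d = 1/u = 0.692516
p_u = 0.169388, p_m = 0.666667, p_d = 0.163945
Discount per step: exp(-r*dt) = 0.975798
Stock lattice S(k, j) with j the centered position index:
  k=0: S(0,+0) = 26.1400
  k=1: S(1,-1) = 18.1024; S(1,+0) = 26.1400; S(1,+1) = 37.7464
  k=2: S(2,-2) = 12.5362; S(2,-1) = 18.1024; S(2,+0) = 26.1400; S(2,+1) = 37.7464; S(2,+2) = 54.5062
  k=3: S(3,-3) = 8.6815; S(3,-2) = 12.5362; S(3,-1) = 18.1024; S(3,+0) = 26.1400; S(3,+1) = 37.7464; S(3,+2) = 54.5062; S(3,+3) = 78.7074
Terminal payoffs V(N, j) = max(S_T - K, 0):
  V(3,-3) = 0.000000; V(3,-2) = 0.000000; V(3,-1) = 0.000000; V(3,+0) = 2.050000; V(3,+1) = 13.656402; V(3,+2) = 30.416155; V(3,+3) = 54.617393
Backward induction: V(k, j) = exp(-r*dt) * [p_u * V(k+1, j+1) + p_m * V(k+1, j) + p_d * V(k+1, j-1)]
  V(2,-2) = exp(-r*dt) * [p_u*0.000000 + p_m*0.000000 + p_d*0.000000] = 0.000000
  V(2,-1) = exp(-r*dt) * [p_u*2.050000 + p_m*0.000000 + p_d*0.000000] = 0.338842
  V(2,+0) = exp(-r*dt) * [p_u*13.656402 + p_m*2.050000 + p_d*0.000000] = 3.590840
  V(2,+1) = exp(-r*dt) * [p_u*30.416155 + p_m*13.656402 + p_d*2.050000] = 14.239325
  V(2,+2) = exp(-r*dt) * [p_u*54.617393 + p_m*30.416155 + p_d*13.656402] = 30.999028
  V(1,-1) = exp(-r*dt) * [p_u*3.590840 + p_m*0.338842 + p_d*0.000000] = 0.813953
  V(1,+0) = exp(-r*dt) * [p_u*14.239325 + p_m*3.590840 + p_d*0.338842] = 4.743762
  V(1,+1) = exp(-r*dt) * [p_u*30.999028 + p_m*14.239325 + p_d*3.590840] = 14.961376
  V(0,+0) = exp(-r*dt) * [p_u*14.961376 + p_m*4.743762 + p_d*0.813953] = 5.689129


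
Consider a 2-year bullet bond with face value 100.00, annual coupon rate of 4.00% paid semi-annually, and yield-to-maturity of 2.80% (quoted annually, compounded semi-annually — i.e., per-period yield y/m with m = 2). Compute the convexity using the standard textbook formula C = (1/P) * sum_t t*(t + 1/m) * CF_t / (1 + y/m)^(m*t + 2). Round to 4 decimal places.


Coupon per period c = face * coupon_rate / m = 2.000000
Periods per year m = 2; per-period yield y/m = 0.014000
Number of cashflows N = 4
Cashflows (t years, CF_t, discount factor 1/(1+y/m)^(m*t), PV):
  t = 0.5000: CF_t = 2.000000, DF = 0.986193, PV = 1.972387
  t = 1.0000: CF_t = 2.000000, DF = 0.972577, PV = 1.945154
  t = 1.5000: CF_t = 2.000000, DF = 0.959149, PV = 1.918298
  t = 2.0000: CF_t = 102.000000, DF = 0.945906, PV = 96.482456
Price P = sum_t PV_t = 102.318296
Convexity numerator sum_t t*(t + 1/m) * CF_t / (1+y/m)^(m*t + 2):
  t = 0.5000: term = 0.959149
  t = 1.0000: term = 2.837719
  t = 1.5000: term = 5.597079
  t = 2.0000: term = 469.183193
Convexity = (1/P) * sum = 478.577141 / 102.318296 = 4.677337

Answer: Convexity = 4.6773


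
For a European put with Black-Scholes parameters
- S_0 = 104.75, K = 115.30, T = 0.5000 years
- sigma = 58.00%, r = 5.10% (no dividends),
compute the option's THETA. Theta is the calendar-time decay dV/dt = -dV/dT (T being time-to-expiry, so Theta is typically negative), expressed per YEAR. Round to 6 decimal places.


d1 = 0.0332562841; d2 = -0.3768656490
phi(d1) = 0.3987217302; exp(-qT) = 1.0000000000; exp(-rT) = 0.9748223790
Theta = -S*exp(-qT)*phi(d1)*sigma/(2*sqrt(T)) + r*K*exp(-rT)*N(-d2) - q*S*exp(-qT)*N(-d1)
N(-d1) = 0.4867351073; N(-d2) = 0.6468632747; sqrt(T) = 0.7071067812
Term 1 = -104.7500 * 1.0000000000 * 0.3987217302 * 0.5800 / (2 * 0.7071067812) = -17.1291941771
Term 2 = 0.0510 * 115.3000 * 0.9748223790 * 0.6468632747 = 3.7079807355
Term 3 = 0 (no dividend yield, q = 0)
Theta = -17.1291941771 + (3.7079807355) + (0.0000000000) = -13.421213

Answer: Theta = -13.421213


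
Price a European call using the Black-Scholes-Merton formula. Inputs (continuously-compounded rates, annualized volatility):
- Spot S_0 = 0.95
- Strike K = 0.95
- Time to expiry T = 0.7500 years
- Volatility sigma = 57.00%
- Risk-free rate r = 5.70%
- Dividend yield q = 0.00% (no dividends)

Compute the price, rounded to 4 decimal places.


Answer: Price = 0.2019

Derivation:
d1 = (ln(S/K) + (r - q + 0.5*sigma^2) * T) / (sigma * sqrt(T)) = 0.33341978
d2 = d1 - sigma * sqrt(T) = -0.16021470
exp(-rT) = 0.95815090; exp(-qT) = 1.00000000
C = S_0 * exp(-qT) * N(d1) - K * exp(-rT) * N(d2)
N(d1) = 0.63059128; N(d2) = 0.43635598
C = 0.9500 * 1.00000000 * 0.63059128 - 0.9500 * 0.95815090 * 0.43635598 = 0.2019


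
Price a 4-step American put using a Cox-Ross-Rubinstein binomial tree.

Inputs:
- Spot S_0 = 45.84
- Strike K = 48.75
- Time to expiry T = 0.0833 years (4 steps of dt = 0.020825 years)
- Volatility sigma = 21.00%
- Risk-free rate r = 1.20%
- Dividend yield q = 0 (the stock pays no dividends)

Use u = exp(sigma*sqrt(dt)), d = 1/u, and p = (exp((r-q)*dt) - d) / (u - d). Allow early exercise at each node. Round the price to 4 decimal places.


dt = T/N = 0.020825
u = exp(sigma*sqrt(dt)) = 1.030769; d = 1/u = 0.970150
p = (exp((r-q)*dt) - d) / (u - d) = 0.496547
Discount per step: exp(-r*dt) = 0.999750
Stock lattice S(k, i) with i counting down-moves:
  k=0: S(0,0) = 45.8400
  k=1: S(1,0) = 47.2504; S(1,1) = 44.4717
  k=2: S(2,0) = 48.7043; S(2,1) = 45.8400; S(2,2) = 43.1442
  k=3: S(3,0) = 50.2028; S(3,1) = 47.2504; S(3,2) = 44.4717; S(3,3) = 41.8563
  k=4: S(4,0) = 51.7475; S(4,1) = 48.7043; S(4,2) = 45.8400; S(4,3) = 43.1442; S(4,4) = 40.6069
Terminal payoffs V(N, i) = max(K - S_T, 0):
  V(4,0) = 0.000000; V(4,1) = 0.045729; V(4,2) = 2.910000; V(4,3) = 5.605825; V(4,4) = 8.143110
Backward induction: V(k, i) = exp(-r*dt) * [p * V(k+1, i) + (1-p) * V(k+1, i+1)]; then take max(V_cont, immediate exercise) for American.
  V(3,0) = exp(-r*dt) * [p*0.000000 + (1-p)*0.045729] = 0.023017; exercise = 0.000000; V(3,0) = max -> 0.023017
  V(3,1) = exp(-r*dt) * [p*0.045729 + (1-p)*2.910000] = 1.487382; exercise = 1.499563; V(3,1) = max -> 1.499563
  V(3,2) = exp(-r*dt) * [p*2.910000 + (1-p)*5.605825] = 4.266154; exercise = 4.278335; V(3,2) = max -> 4.278335
  V(3,3) = exp(-r*dt) * [p*5.605825 + (1-p)*8.143110] = 6.881508; exercise = 6.893689; V(3,3) = max -> 6.893689
  V(2,0) = exp(-r*dt) * [p*0.023017 + (1-p)*1.499563] = 0.766196; exercise = 0.045729; V(2,0) = max -> 0.766196
  V(2,1) = exp(-r*dt) * [p*1.499563 + (1-p)*4.278335] = 2.897819; exercise = 2.910000; V(2,1) = max -> 2.910000
  V(2,2) = exp(-r*dt) * [p*4.278335 + (1-p)*6.893689] = 5.593644; exercise = 5.605825; V(2,2) = max -> 5.605825
  V(1,0) = exp(-r*dt) * [p*0.766196 + (1-p)*2.910000] = 1.845039; exercise = 1.499563; V(1,0) = max -> 1.845039
  V(1,1) = exp(-r*dt) * [p*2.910000 + (1-p)*5.605825] = 4.266154; exercise = 4.278335; V(1,1) = max -> 4.278335
  V(0,0) = exp(-r*dt) * [p*1.845039 + (1-p)*4.278335] = 3.069321; exercise = 2.910000; V(0,0) = max -> 3.069321

Answer: Price = V(0,0) = 3.0693


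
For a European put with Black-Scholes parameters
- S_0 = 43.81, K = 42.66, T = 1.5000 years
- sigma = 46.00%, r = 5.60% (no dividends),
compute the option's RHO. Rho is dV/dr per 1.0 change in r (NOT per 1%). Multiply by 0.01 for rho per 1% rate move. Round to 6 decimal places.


Answer: Rho = -31.418687

Derivation:
d1 = 0.4780061884; d2 = -0.0853764524
phi(d1) = 0.3558722392; exp(-qT) = 1.0000000000; exp(-rT) = 0.9194312561
N(-d2) = 0.5340189435
Rho = -K*T*exp(-rT)*N(-d2) = -42.6600 * 1.5000 * 0.9194312561 * 0.5340189435 = -31.418687


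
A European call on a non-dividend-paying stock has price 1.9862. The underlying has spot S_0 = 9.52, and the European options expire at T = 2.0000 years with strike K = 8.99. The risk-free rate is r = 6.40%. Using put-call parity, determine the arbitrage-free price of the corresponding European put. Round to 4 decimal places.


Put-call parity: C - P = S_0 * exp(-qT) - K * exp(-rT).
S_0 * exp(-qT) = 9.5200 * 1.00000000 = 9.52000000
K * exp(-rT) = 8.9900 * 0.87985338 = 7.90988188
P = C - S*exp(-qT) + K*exp(-rT)
P = 1.9862 - 9.52000000 + 7.90988188 = 0.3761

Answer: Put price = 0.3761


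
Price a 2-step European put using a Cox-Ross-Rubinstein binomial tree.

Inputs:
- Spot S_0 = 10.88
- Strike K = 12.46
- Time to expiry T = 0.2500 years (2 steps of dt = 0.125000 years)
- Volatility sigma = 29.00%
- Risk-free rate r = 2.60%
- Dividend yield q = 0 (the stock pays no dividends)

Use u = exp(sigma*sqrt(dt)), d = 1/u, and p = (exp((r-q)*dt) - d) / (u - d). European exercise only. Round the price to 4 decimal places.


dt = T/N = 0.125000
u = exp(sigma*sqrt(dt)) = 1.107971; d = 1/u = 0.902551
p = (exp((r-q)*dt) - d) / (u - d) = 0.490237
Discount per step: exp(-r*dt) = 0.996755
Stock lattice S(k, i) with i counting down-moves:
  k=0: S(0,0) = 10.8800
  k=1: S(1,0) = 12.0547; S(1,1) = 9.8198
  k=2: S(2,0) = 13.3563; S(2,1) = 10.8800; S(2,2) = 8.8628
Terminal payoffs V(N, i) = max(K - S_T, 0):
  V(2,0) = 0.000000; V(2,1) = 1.580000; V(2,2) = 3.597178
Backward induction: V(k, i) = exp(-r*dt) * [p * V(k+1, i) + (1-p) * V(k+1, i+1)].
  V(1,0) = exp(-r*dt) * [p*0.000000 + (1-p)*1.580000] = 0.802813
  V(1,1) = exp(-r*dt) * [p*1.580000 + (1-p)*3.597178] = 2.599820
  V(0,0) = exp(-r*dt) * [p*0.802813 + (1-p)*2.599820] = 1.713284

Answer: Price = V(0,0) = 1.7133


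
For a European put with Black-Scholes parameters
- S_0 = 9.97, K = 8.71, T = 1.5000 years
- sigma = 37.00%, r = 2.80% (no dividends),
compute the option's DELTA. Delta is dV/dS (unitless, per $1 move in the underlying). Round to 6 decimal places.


Answer: Delta = -0.268481

Derivation:
d1 = 0.6174121905; d2 = 0.1642565881
phi(d1) = 0.3297114372; exp(-qT) = 1.0000000000; exp(-rT) = 0.9588697806
N(-d1) = 0.2684814417
Delta = -exp(-qT) * N(-d1) = -1.0000000000 * 0.2684814417 = -0.268481


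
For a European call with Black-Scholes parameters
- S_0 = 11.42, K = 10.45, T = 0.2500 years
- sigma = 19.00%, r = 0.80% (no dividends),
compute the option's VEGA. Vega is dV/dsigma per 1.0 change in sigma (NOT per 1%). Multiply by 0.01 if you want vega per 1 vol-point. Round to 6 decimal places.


d1 = 1.0029129033; d2 = 0.9079129033
phi(d1) = 0.2412658892; exp(-qT) = 1.0000000000; exp(-rT) = 0.9980019987
Vega = S * exp(-qT) * phi(d1) * sqrt(T) = 11.4200 * 1.0000000000 * 0.2412658892 * 0.5000000000 = 1.377628

Answer: Vega = 1.377628


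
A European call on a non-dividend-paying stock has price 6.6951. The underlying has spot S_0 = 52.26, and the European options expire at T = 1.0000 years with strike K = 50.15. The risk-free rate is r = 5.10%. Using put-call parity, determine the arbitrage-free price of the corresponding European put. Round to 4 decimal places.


Put-call parity: C - P = S_0 * exp(-qT) - K * exp(-rT).
S_0 * exp(-qT) = 52.2600 * 1.00000000 = 52.26000000
K * exp(-rT) = 50.1500 * 0.95027867 = 47.65647533
P = C - S*exp(-qT) + K*exp(-rT)
P = 6.6951 - 52.26000000 + 47.65647533 = 2.0916

Answer: Put price = 2.0916


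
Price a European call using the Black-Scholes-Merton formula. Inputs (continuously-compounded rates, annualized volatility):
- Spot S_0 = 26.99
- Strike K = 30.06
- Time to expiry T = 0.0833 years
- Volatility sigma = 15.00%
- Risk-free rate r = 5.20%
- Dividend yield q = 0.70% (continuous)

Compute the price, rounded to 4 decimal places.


Answer: Price = 0.0033

Derivation:
d1 = (ln(S/K) + (r - q + 0.5*sigma^2) * T) / (sigma * sqrt(T)) = -2.38015991
d2 = d1 - sigma * sqrt(T) = -2.42345251
exp(-rT) = 0.99567777; exp(-qT) = 0.99941707
C = S_0 * exp(-qT) * N(d1) - K * exp(-rT) * N(d2)
N(d1) = 0.00865256; N(d2) = 0.00768688
C = 26.9900 * 0.99941707 * 0.00865256 - 30.0600 * 0.99567777 * 0.00768688 = 0.0033


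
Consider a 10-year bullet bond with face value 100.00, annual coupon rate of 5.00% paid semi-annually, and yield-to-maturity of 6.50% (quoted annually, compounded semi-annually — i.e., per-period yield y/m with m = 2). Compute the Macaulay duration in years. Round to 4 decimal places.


Answer: Macaulay duration = 7.8467 years

Derivation:
Coupon per period c = face * coupon_rate / m = 2.500000
Periods per year m = 2; per-period yield y/m = 0.032500
Number of cashflows N = 20
Cashflows (t years, CF_t, discount factor 1/(1+y/m)^(m*t), PV):
  t = 0.5000: CF_t = 2.500000, DF = 0.968523, PV = 2.421308
  t = 1.0000: CF_t = 2.500000, DF = 0.938037, PV = 2.345092
  t = 1.5000: CF_t = 2.500000, DF = 0.908510, PV = 2.271276
  t = 2.0000: CF_t = 2.500000, DF = 0.879913, PV = 2.199783
  t = 2.5000: CF_t = 2.500000, DF = 0.852216, PV = 2.130540
  t = 3.0000: CF_t = 2.500000, DF = 0.825391, PV = 2.063477
  t = 3.5000: CF_t = 2.500000, DF = 0.799410, PV = 1.998525
  t = 4.0000: CF_t = 2.500000, DF = 0.774247, PV = 1.935617
  t = 4.5000: CF_t = 2.500000, DF = 0.749876, PV = 1.874690
  t = 5.0000: CF_t = 2.500000, DF = 0.726272, PV = 1.815680
  t = 5.5000: CF_t = 2.500000, DF = 0.703411, PV = 1.758528
  t = 6.0000: CF_t = 2.500000, DF = 0.681270, PV = 1.703175
  t = 6.5000: CF_t = 2.500000, DF = 0.659826, PV = 1.649564
  t = 7.0000: CF_t = 2.500000, DF = 0.639056, PV = 1.597641
  t = 7.5000: CF_t = 2.500000, DF = 0.618941, PV = 1.547352
  t = 8.0000: CF_t = 2.500000, DF = 0.599458, PV = 1.498646
  t = 8.5000: CF_t = 2.500000, DF = 0.580589, PV = 1.451473
  t = 9.0000: CF_t = 2.500000, DF = 0.562314, PV = 1.405785
  t = 9.5000: CF_t = 2.500000, DF = 0.544614, PV = 1.361535
  t = 10.0000: CF_t = 102.500000, DF = 0.527471, PV = 54.065803
Price P = sum_t PV_t = 89.095490
Macaulay numerator sum_t t * PV_t:
  t * PV_t at t = 0.5000: 1.210654
  t * PV_t at t = 1.0000: 2.345092
  t * PV_t at t = 1.5000: 3.406913
  t * PV_t at t = 2.0000: 4.399565
  t * PV_t at t = 2.5000: 5.326350
  t * PV_t at t = 3.0000: 6.190431
  t * PV_t at t = 3.5000: 6.994838
  t * PV_t at t = 4.0000: 7.742470
  t * PV_t at t = 4.5000: 8.436105
  t * PV_t at t = 5.0000: 9.078402
  t * PV_t at t = 5.5000: 9.671905
  t * PV_t at t = 6.0000: 10.219050
  t * PV_t at t = 6.5000: 10.722167
  t * PV_t at t = 7.0000: 11.183486
  t * PV_t at t = 7.5000: 11.605140
  t * PV_t at t = 8.0000: 11.989168
  t * PV_t at t = 8.5000: 12.337521
  t * PV_t at t = 9.0000: 12.652066
  t * PV_t at t = 9.5000: 12.934584
  t * PV_t at t = 10.0000: 540.658031
Macaulay duration D = (sum_t t * PV_t) / P = 699.103938 / 89.095490 = 7.846682


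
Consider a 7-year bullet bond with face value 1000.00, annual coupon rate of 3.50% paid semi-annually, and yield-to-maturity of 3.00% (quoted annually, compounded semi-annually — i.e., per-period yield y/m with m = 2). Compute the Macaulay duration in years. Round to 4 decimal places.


Coupon per period c = face * coupon_rate / m = 17.500000
Periods per year m = 2; per-period yield y/m = 0.015000
Number of cashflows N = 14
Cashflows (t years, CF_t, discount factor 1/(1+y/m)^(m*t), PV):
  t = 0.5000: CF_t = 17.500000, DF = 0.985222, PV = 17.241379
  t = 1.0000: CF_t = 17.500000, DF = 0.970662, PV = 16.986581
  t = 1.5000: CF_t = 17.500000, DF = 0.956317, PV = 16.735547
  t = 2.0000: CF_t = 17.500000, DF = 0.942184, PV = 16.488224
  t = 2.5000: CF_t = 17.500000, DF = 0.928260, PV = 16.244556
  t = 3.0000: CF_t = 17.500000, DF = 0.914542, PV = 16.004488
  t = 3.5000: CF_t = 17.500000, DF = 0.901027, PV = 15.767969
  t = 4.0000: CF_t = 17.500000, DF = 0.887711, PV = 15.534945
  t = 4.5000: CF_t = 17.500000, DF = 0.874592, PV = 15.305364
  t = 5.0000: CF_t = 17.500000, DF = 0.861667, PV = 15.079177
  t = 5.5000: CF_t = 17.500000, DF = 0.848933, PV = 14.856332
  t = 6.0000: CF_t = 17.500000, DF = 0.836387, PV = 14.636780
  t = 6.5000: CF_t = 17.500000, DF = 0.824027, PV = 14.420473
  t = 7.0000: CF_t = 1017.500000, DF = 0.811849, PV = 826.056640
Price P = sum_t PV_t = 1031.358454
Macaulay numerator sum_t t * PV_t:
  t * PV_t at t = 0.5000: 8.620690
  t * PV_t at t = 1.0000: 16.986581
  t * PV_t at t = 1.5000: 25.103321
  t * PV_t at t = 2.0000: 32.976448
  t * PV_t at t = 2.5000: 40.611389
  t * PV_t at t = 3.0000: 48.013465
  t * PV_t at t = 3.5000: 55.187891
  t * PV_t at t = 4.0000: 62.139779
  t * PV_t at t = 4.5000: 68.874139
  t * PV_t at t = 5.0000: 75.395883
  t * PV_t at t = 5.5000: 81.709824
  t * PV_t at t = 6.0000: 87.820679
  t * PV_t at t = 6.5000: 93.733073
  t * PV_t at t = 7.0000: 5782.396479
Macaulay duration D = (sum_t t * PV_t) / P = 6479.569640 / 1031.358454 = 6.282558

Answer: Macaulay duration = 6.2826 years


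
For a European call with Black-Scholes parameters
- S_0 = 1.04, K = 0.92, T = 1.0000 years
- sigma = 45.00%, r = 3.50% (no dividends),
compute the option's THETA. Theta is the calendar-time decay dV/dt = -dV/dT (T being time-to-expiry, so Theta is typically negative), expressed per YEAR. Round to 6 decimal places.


d1 = 0.5752273824; d2 = 0.1252273824
phi(d1) = 0.3381107400; exp(-qT) = 1.0000000000; exp(-rT) = 0.9656054163
Theta = -S*exp(-qT)*phi(d1)*sigma/(2*sqrt(T)) - r*K*exp(-rT)*N(d2) + q*S*exp(-qT)*N(d1)
N(d1) = 0.7174312370; N(d2) = 0.5498282301; sqrt(T) = 1.0000000000
Term 1 = -1.0400 * 1.0000000000 * 0.3381107400 * 0.4500 / (2 * 1.0000000000) = -0.0791179132
Term 2 = -0.0350 * 0.9200 * 0.9656054163 * 0.5498282301 = -0.0170955312
Term 3 = 0 (no dividend yield, q = 0)
Theta = -0.0791179132 + (-0.0170955312) + (0.0000000000) = -0.096213

Answer: Theta = -0.096213
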